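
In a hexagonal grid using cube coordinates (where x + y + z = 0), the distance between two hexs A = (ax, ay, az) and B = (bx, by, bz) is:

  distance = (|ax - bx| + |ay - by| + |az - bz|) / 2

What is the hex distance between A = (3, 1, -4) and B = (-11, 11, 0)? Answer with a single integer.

|ax - bx| = |3 - (-11)| = 14
|ay - by| = |1 - 11| = 10
|az - bz| = |-4 - 0| = 4
distance = (14 + 10 + 4) / 2 = 28 / 2 = 14

Answer: 14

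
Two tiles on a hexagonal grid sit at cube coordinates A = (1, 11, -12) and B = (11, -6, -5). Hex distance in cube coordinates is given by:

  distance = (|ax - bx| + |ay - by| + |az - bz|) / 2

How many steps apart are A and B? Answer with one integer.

Answer: 17

Derivation:
|ax - bx| = |1 - 11| = 10
|ay - by| = |11 - (-6)| = 17
|az - bz| = |-12 - (-5)| = 7
distance = (10 + 17 + 7) / 2 = 34 / 2 = 17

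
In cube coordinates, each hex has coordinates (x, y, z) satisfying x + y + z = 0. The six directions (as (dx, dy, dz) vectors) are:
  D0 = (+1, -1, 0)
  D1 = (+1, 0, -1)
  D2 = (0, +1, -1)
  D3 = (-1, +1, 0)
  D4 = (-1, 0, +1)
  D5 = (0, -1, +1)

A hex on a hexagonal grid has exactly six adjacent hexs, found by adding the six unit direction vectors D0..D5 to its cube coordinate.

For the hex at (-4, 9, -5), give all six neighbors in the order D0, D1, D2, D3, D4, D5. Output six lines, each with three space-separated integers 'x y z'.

Center: (-4, 9, -5). Add each direction:
  D0: (-4, 9, -5) + (1, -1, 0) = (-3, 8, -5)
  D1: (-4, 9, -5) + (1, 0, -1) = (-3, 9, -6)
  D2: (-4, 9, -5) + (0, 1, -1) = (-4, 10, -6)
  D3: (-4, 9, -5) + (-1, 1, 0) = (-5, 10, -5)
  D4: (-4, 9, -5) + (-1, 0, 1) = (-5, 9, -4)
  D5: (-4, 9, -5) + (0, -1, 1) = (-4, 8, -4)

Answer: -3 8 -5
-3 9 -6
-4 10 -6
-5 10 -5
-5 9 -4
-4 8 -4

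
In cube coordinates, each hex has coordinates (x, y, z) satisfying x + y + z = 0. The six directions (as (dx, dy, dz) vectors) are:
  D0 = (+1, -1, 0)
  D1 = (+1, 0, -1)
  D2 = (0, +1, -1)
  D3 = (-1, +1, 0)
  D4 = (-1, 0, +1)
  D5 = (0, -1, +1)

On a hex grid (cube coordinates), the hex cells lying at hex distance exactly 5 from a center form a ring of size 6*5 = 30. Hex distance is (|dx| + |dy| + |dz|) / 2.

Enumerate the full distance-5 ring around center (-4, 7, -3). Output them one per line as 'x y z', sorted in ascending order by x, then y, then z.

Answer: -9 7 2
-9 8 1
-9 9 0
-9 10 -1
-9 11 -2
-9 12 -3
-8 6 2
-8 12 -4
-7 5 2
-7 12 -5
-6 4 2
-6 12 -6
-5 3 2
-5 12 -7
-4 2 2
-4 12 -8
-3 2 1
-3 11 -8
-2 2 0
-2 10 -8
-1 2 -1
-1 9 -8
0 2 -2
0 8 -8
1 2 -3
1 3 -4
1 4 -5
1 5 -6
1 6 -7
1 7 -8

Derivation:
Walk ring at distance 5 from (-4, 7, -3):
Start at center + D4*5 = (-9, 7, 2)
  hex 0: (-9, 7, 2)
  hex 1: (-8, 6, 2)
  hex 2: (-7, 5, 2)
  hex 3: (-6, 4, 2)
  hex 4: (-5, 3, 2)
  hex 5: (-4, 2, 2)
  hex 6: (-3, 2, 1)
  hex 7: (-2, 2, 0)
  hex 8: (-1, 2, -1)
  hex 9: (0, 2, -2)
  hex 10: (1, 2, -3)
  hex 11: (1, 3, -4)
  hex 12: (1, 4, -5)
  hex 13: (1, 5, -6)
  hex 14: (1, 6, -7)
  hex 15: (1, 7, -8)
  hex 16: (0, 8, -8)
  hex 17: (-1, 9, -8)
  hex 18: (-2, 10, -8)
  hex 19: (-3, 11, -8)
  hex 20: (-4, 12, -8)
  hex 21: (-5, 12, -7)
  hex 22: (-6, 12, -6)
  hex 23: (-7, 12, -5)
  hex 24: (-8, 12, -4)
  hex 25: (-9, 12, -3)
  hex 26: (-9, 11, -2)
  hex 27: (-9, 10, -1)
  hex 28: (-9, 9, 0)
  hex 29: (-9, 8, 1)
Sorted: 30 hexes.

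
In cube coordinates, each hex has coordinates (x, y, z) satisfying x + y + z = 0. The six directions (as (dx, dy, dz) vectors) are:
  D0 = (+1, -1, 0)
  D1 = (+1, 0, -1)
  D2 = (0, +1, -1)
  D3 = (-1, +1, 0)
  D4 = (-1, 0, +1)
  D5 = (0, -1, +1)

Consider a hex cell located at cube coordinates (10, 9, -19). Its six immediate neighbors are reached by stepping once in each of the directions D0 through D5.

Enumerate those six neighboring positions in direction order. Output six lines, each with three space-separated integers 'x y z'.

Center: (10, 9, -19). Add each direction:
  D0: (10, 9, -19) + (1, -1, 0) = (11, 8, -19)
  D1: (10, 9, -19) + (1, 0, -1) = (11, 9, -20)
  D2: (10, 9, -19) + (0, 1, -1) = (10, 10, -20)
  D3: (10, 9, -19) + (-1, 1, 0) = (9, 10, -19)
  D4: (10, 9, -19) + (-1, 0, 1) = (9, 9, -18)
  D5: (10, 9, -19) + (0, -1, 1) = (10, 8, -18)

Answer: 11 8 -19
11 9 -20
10 10 -20
9 10 -19
9 9 -18
10 8 -18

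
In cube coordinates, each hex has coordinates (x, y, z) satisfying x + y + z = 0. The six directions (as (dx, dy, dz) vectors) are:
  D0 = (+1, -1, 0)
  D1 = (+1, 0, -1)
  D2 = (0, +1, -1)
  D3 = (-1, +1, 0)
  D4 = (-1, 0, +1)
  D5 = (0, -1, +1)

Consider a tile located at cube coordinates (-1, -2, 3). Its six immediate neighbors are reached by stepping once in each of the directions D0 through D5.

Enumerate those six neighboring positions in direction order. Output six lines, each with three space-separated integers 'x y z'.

Center: (-1, -2, 3). Add each direction:
  D0: (-1, -2, 3) + (1, -1, 0) = (0, -3, 3)
  D1: (-1, -2, 3) + (1, 0, -1) = (0, -2, 2)
  D2: (-1, -2, 3) + (0, 1, -1) = (-1, -1, 2)
  D3: (-1, -2, 3) + (-1, 1, 0) = (-2, -1, 3)
  D4: (-1, -2, 3) + (-1, 0, 1) = (-2, -2, 4)
  D5: (-1, -2, 3) + (0, -1, 1) = (-1, -3, 4)

Answer: 0 -3 3
0 -2 2
-1 -1 2
-2 -1 3
-2 -2 4
-1 -3 4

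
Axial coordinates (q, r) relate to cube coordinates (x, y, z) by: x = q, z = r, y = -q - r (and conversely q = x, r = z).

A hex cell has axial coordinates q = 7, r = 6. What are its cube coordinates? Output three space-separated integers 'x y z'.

Answer: 7 -13 6

Derivation:
x = q = 7
z = r = 6
y = -x - z = -(7) - (6) = -13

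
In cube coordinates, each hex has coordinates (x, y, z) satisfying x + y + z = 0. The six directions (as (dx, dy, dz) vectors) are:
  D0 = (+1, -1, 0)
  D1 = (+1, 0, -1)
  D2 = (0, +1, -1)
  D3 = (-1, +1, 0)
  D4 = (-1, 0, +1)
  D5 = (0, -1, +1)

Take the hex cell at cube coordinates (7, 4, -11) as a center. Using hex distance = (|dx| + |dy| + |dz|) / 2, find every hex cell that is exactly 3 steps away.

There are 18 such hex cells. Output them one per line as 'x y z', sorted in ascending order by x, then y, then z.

Answer: 4 4 -8
4 5 -9
4 6 -10
4 7 -11
5 3 -8
5 7 -12
6 2 -8
6 7 -13
7 1 -8
7 7 -14
8 1 -9
8 6 -14
9 1 -10
9 5 -14
10 1 -11
10 2 -12
10 3 -13
10 4 -14

Derivation:
Walk ring at distance 3 from (7, 4, -11):
Start at center + D4*3 = (4, 4, -8)
  hex 0: (4, 4, -8)
  hex 1: (5, 3, -8)
  hex 2: (6, 2, -8)
  hex 3: (7, 1, -8)
  hex 4: (8, 1, -9)
  hex 5: (9, 1, -10)
  hex 6: (10, 1, -11)
  hex 7: (10, 2, -12)
  hex 8: (10, 3, -13)
  hex 9: (10, 4, -14)
  hex 10: (9, 5, -14)
  hex 11: (8, 6, -14)
  hex 12: (7, 7, -14)
  hex 13: (6, 7, -13)
  hex 14: (5, 7, -12)
  hex 15: (4, 7, -11)
  hex 16: (4, 6, -10)
  hex 17: (4, 5, -9)
Sorted: 18 hexes.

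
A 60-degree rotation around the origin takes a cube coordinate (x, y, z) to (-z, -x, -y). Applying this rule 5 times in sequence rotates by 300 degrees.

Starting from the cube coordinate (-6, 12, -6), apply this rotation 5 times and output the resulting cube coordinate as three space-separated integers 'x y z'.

Start: (-6, 12, -6)
Step 1: (-6, 12, -6) -> (-(-6), -(-6), -(12)) = (6, 6, -12)
Step 2: (6, 6, -12) -> (-(-12), -(6), -(6)) = (12, -6, -6)
Step 3: (12, -6, -6) -> (-(-6), -(12), -(-6)) = (6, -12, 6)
Step 4: (6, -12, 6) -> (-(6), -(6), -(-12)) = (-6, -6, 12)
Step 5: (-6, -6, 12) -> (-(12), -(-6), -(-6)) = (-12, 6, 6)

Answer: -12 6 6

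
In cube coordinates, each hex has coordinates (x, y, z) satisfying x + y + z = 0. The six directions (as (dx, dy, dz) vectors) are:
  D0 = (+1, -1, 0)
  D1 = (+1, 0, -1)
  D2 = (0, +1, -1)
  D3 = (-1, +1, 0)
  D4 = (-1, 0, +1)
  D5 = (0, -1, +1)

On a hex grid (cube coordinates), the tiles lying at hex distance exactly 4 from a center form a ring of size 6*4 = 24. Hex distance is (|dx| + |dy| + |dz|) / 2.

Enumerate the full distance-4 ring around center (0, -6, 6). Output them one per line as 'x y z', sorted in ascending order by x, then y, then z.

Answer: -4 -6 10
-4 -5 9
-4 -4 8
-4 -3 7
-4 -2 6
-3 -7 10
-3 -2 5
-2 -8 10
-2 -2 4
-1 -9 10
-1 -2 3
0 -10 10
0 -2 2
1 -10 9
1 -3 2
2 -10 8
2 -4 2
3 -10 7
3 -5 2
4 -10 6
4 -9 5
4 -8 4
4 -7 3
4 -6 2

Derivation:
Walk ring at distance 4 from (0, -6, 6):
Start at center + D4*4 = (-4, -6, 10)
  hex 0: (-4, -6, 10)
  hex 1: (-3, -7, 10)
  hex 2: (-2, -8, 10)
  hex 3: (-1, -9, 10)
  hex 4: (0, -10, 10)
  hex 5: (1, -10, 9)
  hex 6: (2, -10, 8)
  hex 7: (3, -10, 7)
  hex 8: (4, -10, 6)
  hex 9: (4, -9, 5)
  hex 10: (4, -8, 4)
  hex 11: (4, -7, 3)
  hex 12: (4, -6, 2)
  hex 13: (3, -5, 2)
  hex 14: (2, -4, 2)
  hex 15: (1, -3, 2)
  hex 16: (0, -2, 2)
  hex 17: (-1, -2, 3)
  hex 18: (-2, -2, 4)
  hex 19: (-3, -2, 5)
  hex 20: (-4, -2, 6)
  hex 21: (-4, -3, 7)
  hex 22: (-4, -4, 8)
  hex 23: (-4, -5, 9)
Sorted: 24 hexes.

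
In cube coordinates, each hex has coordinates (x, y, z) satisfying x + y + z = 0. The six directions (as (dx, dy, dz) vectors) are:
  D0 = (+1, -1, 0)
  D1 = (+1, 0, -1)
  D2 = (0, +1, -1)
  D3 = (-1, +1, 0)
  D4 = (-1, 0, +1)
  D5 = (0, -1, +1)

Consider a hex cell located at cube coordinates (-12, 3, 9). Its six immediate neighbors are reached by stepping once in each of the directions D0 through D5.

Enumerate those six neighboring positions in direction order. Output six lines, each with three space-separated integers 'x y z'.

Answer: -11 2 9
-11 3 8
-12 4 8
-13 4 9
-13 3 10
-12 2 10

Derivation:
Center: (-12, 3, 9). Add each direction:
  D0: (-12, 3, 9) + (1, -1, 0) = (-11, 2, 9)
  D1: (-12, 3, 9) + (1, 0, -1) = (-11, 3, 8)
  D2: (-12, 3, 9) + (0, 1, -1) = (-12, 4, 8)
  D3: (-12, 3, 9) + (-1, 1, 0) = (-13, 4, 9)
  D4: (-12, 3, 9) + (-1, 0, 1) = (-13, 3, 10)
  D5: (-12, 3, 9) + (0, -1, 1) = (-12, 2, 10)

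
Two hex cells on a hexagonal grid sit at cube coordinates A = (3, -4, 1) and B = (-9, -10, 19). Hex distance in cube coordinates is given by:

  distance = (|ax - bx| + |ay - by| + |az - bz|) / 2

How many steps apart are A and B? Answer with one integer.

|ax - bx| = |3 - (-9)| = 12
|ay - by| = |-4 - (-10)| = 6
|az - bz| = |1 - 19| = 18
distance = (12 + 6 + 18) / 2 = 36 / 2 = 18

Answer: 18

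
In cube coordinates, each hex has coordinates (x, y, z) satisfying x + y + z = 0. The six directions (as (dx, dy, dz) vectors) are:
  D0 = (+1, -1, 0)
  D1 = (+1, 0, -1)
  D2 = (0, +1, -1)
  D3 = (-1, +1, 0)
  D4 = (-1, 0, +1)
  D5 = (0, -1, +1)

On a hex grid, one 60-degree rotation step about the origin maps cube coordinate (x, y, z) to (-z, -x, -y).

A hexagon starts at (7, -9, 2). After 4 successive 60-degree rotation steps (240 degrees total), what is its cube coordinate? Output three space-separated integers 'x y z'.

Answer: 2 7 -9

Derivation:
Start: (7, -9, 2)
Step 1: (7, -9, 2) -> (-(2), -(7), -(-9)) = (-2, -7, 9)
Step 2: (-2, -7, 9) -> (-(9), -(-2), -(-7)) = (-9, 2, 7)
Step 3: (-9, 2, 7) -> (-(7), -(-9), -(2)) = (-7, 9, -2)
Step 4: (-7, 9, -2) -> (-(-2), -(-7), -(9)) = (2, 7, -9)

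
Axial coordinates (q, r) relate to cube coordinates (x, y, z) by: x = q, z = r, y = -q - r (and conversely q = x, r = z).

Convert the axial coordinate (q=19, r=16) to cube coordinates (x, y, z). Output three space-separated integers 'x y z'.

x = q = 19
z = r = 16
y = -x - z = -(19) - (16) = -35

Answer: 19 -35 16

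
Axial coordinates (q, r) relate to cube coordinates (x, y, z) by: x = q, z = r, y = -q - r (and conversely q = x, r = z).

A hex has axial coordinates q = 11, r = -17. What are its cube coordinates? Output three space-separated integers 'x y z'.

Answer: 11 6 -17

Derivation:
x = q = 11
z = r = -17
y = -x - z = -(11) - (-17) = 6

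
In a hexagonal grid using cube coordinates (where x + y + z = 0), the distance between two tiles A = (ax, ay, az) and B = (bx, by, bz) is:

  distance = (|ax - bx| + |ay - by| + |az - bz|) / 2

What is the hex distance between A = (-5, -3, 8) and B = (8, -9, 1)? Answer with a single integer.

Answer: 13

Derivation:
|ax - bx| = |-5 - 8| = 13
|ay - by| = |-3 - (-9)| = 6
|az - bz| = |8 - 1| = 7
distance = (13 + 6 + 7) / 2 = 26 / 2 = 13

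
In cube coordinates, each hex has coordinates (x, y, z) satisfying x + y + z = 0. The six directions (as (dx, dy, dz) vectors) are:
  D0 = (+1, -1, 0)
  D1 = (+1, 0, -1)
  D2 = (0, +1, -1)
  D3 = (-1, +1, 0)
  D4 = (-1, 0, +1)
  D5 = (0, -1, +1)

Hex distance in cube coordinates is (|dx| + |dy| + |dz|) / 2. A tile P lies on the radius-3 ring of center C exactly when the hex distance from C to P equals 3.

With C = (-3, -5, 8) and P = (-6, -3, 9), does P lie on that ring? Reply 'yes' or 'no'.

Answer: yes

Derivation:
|px - cx| = |-6 - (-3)| = 3
|py - cy| = |-3 - (-5)| = 2
|pz - cz| = |9 - 8| = 1
distance = (3+2+1)/2 = 6/2 = 3
radius = 3; distance == radius -> yes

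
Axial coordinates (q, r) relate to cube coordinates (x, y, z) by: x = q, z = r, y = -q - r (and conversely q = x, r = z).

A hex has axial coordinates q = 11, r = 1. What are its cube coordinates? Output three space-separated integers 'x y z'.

Answer: 11 -12 1

Derivation:
x = q = 11
z = r = 1
y = -x - z = -(11) - (1) = -12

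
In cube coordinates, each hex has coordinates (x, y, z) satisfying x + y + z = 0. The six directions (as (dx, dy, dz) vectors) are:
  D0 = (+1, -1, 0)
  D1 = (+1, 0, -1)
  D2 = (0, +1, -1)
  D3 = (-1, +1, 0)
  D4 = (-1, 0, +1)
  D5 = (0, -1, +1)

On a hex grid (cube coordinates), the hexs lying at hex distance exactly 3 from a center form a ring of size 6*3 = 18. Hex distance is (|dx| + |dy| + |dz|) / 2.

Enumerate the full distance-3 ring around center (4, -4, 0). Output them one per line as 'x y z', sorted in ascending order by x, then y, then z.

Answer: 1 -4 3
1 -3 2
1 -2 1
1 -1 0
2 -5 3
2 -1 -1
3 -6 3
3 -1 -2
4 -7 3
4 -1 -3
5 -7 2
5 -2 -3
6 -7 1
6 -3 -3
7 -7 0
7 -6 -1
7 -5 -2
7 -4 -3

Derivation:
Walk ring at distance 3 from (4, -4, 0):
Start at center + D4*3 = (1, -4, 3)
  hex 0: (1, -4, 3)
  hex 1: (2, -5, 3)
  hex 2: (3, -6, 3)
  hex 3: (4, -7, 3)
  hex 4: (5, -7, 2)
  hex 5: (6, -7, 1)
  hex 6: (7, -7, 0)
  hex 7: (7, -6, -1)
  hex 8: (7, -5, -2)
  hex 9: (7, -4, -3)
  hex 10: (6, -3, -3)
  hex 11: (5, -2, -3)
  hex 12: (4, -1, -3)
  hex 13: (3, -1, -2)
  hex 14: (2, -1, -1)
  hex 15: (1, -1, 0)
  hex 16: (1, -2, 1)
  hex 17: (1, -3, 2)
Sorted: 18 hexes.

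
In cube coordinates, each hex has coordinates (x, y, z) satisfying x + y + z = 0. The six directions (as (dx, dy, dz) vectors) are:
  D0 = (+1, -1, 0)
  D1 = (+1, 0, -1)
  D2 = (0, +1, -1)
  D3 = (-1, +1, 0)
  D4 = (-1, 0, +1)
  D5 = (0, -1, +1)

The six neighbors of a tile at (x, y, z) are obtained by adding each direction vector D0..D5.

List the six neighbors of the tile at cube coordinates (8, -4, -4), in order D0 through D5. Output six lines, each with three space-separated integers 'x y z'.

Answer: 9 -5 -4
9 -4 -5
8 -3 -5
7 -3 -4
7 -4 -3
8 -5 -3

Derivation:
Center: (8, -4, -4). Add each direction:
  D0: (8, -4, -4) + (1, -1, 0) = (9, -5, -4)
  D1: (8, -4, -4) + (1, 0, -1) = (9, -4, -5)
  D2: (8, -4, -4) + (0, 1, -1) = (8, -3, -5)
  D3: (8, -4, -4) + (-1, 1, 0) = (7, -3, -4)
  D4: (8, -4, -4) + (-1, 0, 1) = (7, -4, -3)
  D5: (8, -4, -4) + (0, -1, 1) = (8, -5, -3)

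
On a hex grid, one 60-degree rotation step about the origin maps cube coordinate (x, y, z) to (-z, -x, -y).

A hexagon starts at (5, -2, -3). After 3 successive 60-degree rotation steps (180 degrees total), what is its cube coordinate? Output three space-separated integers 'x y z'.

Start: (5, -2, -3)
Step 1: (5, -2, -3) -> (-(-3), -(5), -(-2)) = (3, -5, 2)
Step 2: (3, -5, 2) -> (-(2), -(3), -(-5)) = (-2, -3, 5)
Step 3: (-2, -3, 5) -> (-(5), -(-2), -(-3)) = (-5, 2, 3)

Answer: -5 2 3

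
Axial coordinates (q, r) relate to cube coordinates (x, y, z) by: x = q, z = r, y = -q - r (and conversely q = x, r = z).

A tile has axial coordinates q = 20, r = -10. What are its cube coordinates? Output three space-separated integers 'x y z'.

Answer: 20 -10 -10

Derivation:
x = q = 20
z = r = -10
y = -x - z = -(20) - (-10) = -10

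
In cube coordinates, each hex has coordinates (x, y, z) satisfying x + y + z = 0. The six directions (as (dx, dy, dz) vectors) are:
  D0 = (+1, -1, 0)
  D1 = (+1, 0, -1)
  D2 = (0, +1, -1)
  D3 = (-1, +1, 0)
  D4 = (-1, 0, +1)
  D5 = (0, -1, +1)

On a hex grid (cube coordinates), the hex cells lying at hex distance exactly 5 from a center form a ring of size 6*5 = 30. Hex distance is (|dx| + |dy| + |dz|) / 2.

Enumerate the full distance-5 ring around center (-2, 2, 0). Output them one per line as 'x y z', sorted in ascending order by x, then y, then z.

Answer: -7 2 5
-7 3 4
-7 4 3
-7 5 2
-7 6 1
-7 7 0
-6 1 5
-6 7 -1
-5 0 5
-5 7 -2
-4 -1 5
-4 7 -3
-3 -2 5
-3 7 -4
-2 -3 5
-2 7 -5
-1 -3 4
-1 6 -5
0 -3 3
0 5 -5
1 -3 2
1 4 -5
2 -3 1
2 3 -5
3 -3 0
3 -2 -1
3 -1 -2
3 0 -3
3 1 -4
3 2 -5

Derivation:
Walk ring at distance 5 from (-2, 2, 0):
Start at center + D4*5 = (-7, 2, 5)
  hex 0: (-7, 2, 5)
  hex 1: (-6, 1, 5)
  hex 2: (-5, 0, 5)
  hex 3: (-4, -1, 5)
  hex 4: (-3, -2, 5)
  hex 5: (-2, -3, 5)
  hex 6: (-1, -3, 4)
  hex 7: (0, -3, 3)
  hex 8: (1, -3, 2)
  hex 9: (2, -3, 1)
  hex 10: (3, -3, 0)
  hex 11: (3, -2, -1)
  hex 12: (3, -1, -2)
  hex 13: (3, 0, -3)
  hex 14: (3, 1, -4)
  hex 15: (3, 2, -5)
  hex 16: (2, 3, -5)
  hex 17: (1, 4, -5)
  hex 18: (0, 5, -5)
  hex 19: (-1, 6, -5)
  hex 20: (-2, 7, -5)
  hex 21: (-3, 7, -4)
  hex 22: (-4, 7, -3)
  hex 23: (-5, 7, -2)
  hex 24: (-6, 7, -1)
  hex 25: (-7, 7, 0)
  hex 26: (-7, 6, 1)
  hex 27: (-7, 5, 2)
  hex 28: (-7, 4, 3)
  hex 29: (-7, 3, 4)
Sorted: 30 hexes.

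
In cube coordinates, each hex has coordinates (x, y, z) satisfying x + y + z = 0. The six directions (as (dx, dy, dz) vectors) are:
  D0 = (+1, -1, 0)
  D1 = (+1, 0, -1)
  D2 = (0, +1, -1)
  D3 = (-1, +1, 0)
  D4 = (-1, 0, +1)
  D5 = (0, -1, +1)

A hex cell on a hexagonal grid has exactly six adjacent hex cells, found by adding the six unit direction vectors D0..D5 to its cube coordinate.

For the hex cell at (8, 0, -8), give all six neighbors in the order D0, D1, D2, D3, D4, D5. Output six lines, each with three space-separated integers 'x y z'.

Center: (8, 0, -8). Add each direction:
  D0: (8, 0, -8) + (1, -1, 0) = (9, -1, -8)
  D1: (8, 0, -8) + (1, 0, -1) = (9, 0, -9)
  D2: (8, 0, -8) + (0, 1, -1) = (8, 1, -9)
  D3: (8, 0, -8) + (-1, 1, 0) = (7, 1, -8)
  D4: (8, 0, -8) + (-1, 0, 1) = (7, 0, -7)
  D5: (8, 0, -8) + (0, -1, 1) = (8, -1, -7)

Answer: 9 -1 -8
9 0 -9
8 1 -9
7 1 -8
7 0 -7
8 -1 -7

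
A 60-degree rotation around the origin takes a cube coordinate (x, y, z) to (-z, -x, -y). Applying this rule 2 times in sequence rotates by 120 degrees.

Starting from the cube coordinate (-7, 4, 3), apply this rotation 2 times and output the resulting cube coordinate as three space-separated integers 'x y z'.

Start: (-7, 4, 3)
Step 1: (-7, 4, 3) -> (-(3), -(-7), -(4)) = (-3, 7, -4)
Step 2: (-3, 7, -4) -> (-(-4), -(-3), -(7)) = (4, 3, -7)

Answer: 4 3 -7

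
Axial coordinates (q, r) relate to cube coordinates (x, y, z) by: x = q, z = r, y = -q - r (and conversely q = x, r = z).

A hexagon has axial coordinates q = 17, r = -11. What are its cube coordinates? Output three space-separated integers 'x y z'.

x = q = 17
z = r = -11
y = -x - z = -(17) - (-11) = -6

Answer: 17 -6 -11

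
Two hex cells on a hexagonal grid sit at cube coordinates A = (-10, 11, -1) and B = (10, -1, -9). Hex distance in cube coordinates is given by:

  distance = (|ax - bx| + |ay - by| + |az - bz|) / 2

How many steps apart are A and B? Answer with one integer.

Answer: 20

Derivation:
|ax - bx| = |-10 - 10| = 20
|ay - by| = |11 - (-1)| = 12
|az - bz| = |-1 - (-9)| = 8
distance = (20 + 12 + 8) / 2 = 40 / 2 = 20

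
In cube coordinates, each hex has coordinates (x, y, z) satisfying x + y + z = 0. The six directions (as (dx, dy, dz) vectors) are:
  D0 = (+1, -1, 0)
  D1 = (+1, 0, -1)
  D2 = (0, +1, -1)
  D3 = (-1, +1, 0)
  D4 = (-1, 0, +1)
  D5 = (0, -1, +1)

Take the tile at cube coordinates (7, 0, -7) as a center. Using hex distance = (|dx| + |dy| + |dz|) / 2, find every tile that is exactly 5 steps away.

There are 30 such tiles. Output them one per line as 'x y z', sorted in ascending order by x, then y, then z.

Walk ring at distance 5 from (7, 0, -7):
Start at center + D4*5 = (2, 0, -2)
  hex 0: (2, 0, -2)
  hex 1: (3, -1, -2)
  hex 2: (4, -2, -2)
  hex 3: (5, -3, -2)
  hex 4: (6, -4, -2)
  hex 5: (7, -5, -2)
  hex 6: (8, -5, -3)
  hex 7: (9, -5, -4)
  hex 8: (10, -5, -5)
  hex 9: (11, -5, -6)
  hex 10: (12, -5, -7)
  hex 11: (12, -4, -8)
  hex 12: (12, -3, -9)
  hex 13: (12, -2, -10)
  hex 14: (12, -1, -11)
  hex 15: (12, 0, -12)
  hex 16: (11, 1, -12)
  hex 17: (10, 2, -12)
  hex 18: (9, 3, -12)
  hex 19: (8, 4, -12)
  hex 20: (7, 5, -12)
  hex 21: (6, 5, -11)
  hex 22: (5, 5, -10)
  hex 23: (4, 5, -9)
  hex 24: (3, 5, -8)
  hex 25: (2, 5, -7)
  hex 26: (2, 4, -6)
  hex 27: (2, 3, -5)
  hex 28: (2, 2, -4)
  hex 29: (2, 1, -3)
Sorted: 30 hexes.

Answer: 2 0 -2
2 1 -3
2 2 -4
2 3 -5
2 4 -6
2 5 -7
3 -1 -2
3 5 -8
4 -2 -2
4 5 -9
5 -3 -2
5 5 -10
6 -4 -2
6 5 -11
7 -5 -2
7 5 -12
8 -5 -3
8 4 -12
9 -5 -4
9 3 -12
10 -5 -5
10 2 -12
11 -5 -6
11 1 -12
12 -5 -7
12 -4 -8
12 -3 -9
12 -2 -10
12 -1 -11
12 0 -12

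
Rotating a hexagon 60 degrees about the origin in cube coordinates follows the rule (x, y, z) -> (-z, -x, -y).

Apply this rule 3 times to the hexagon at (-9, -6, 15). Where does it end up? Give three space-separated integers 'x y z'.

Start: (-9, -6, 15)
Step 1: (-9, -6, 15) -> (-(15), -(-9), -(-6)) = (-15, 9, 6)
Step 2: (-15, 9, 6) -> (-(6), -(-15), -(9)) = (-6, 15, -9)
Step 3: (-6, 15, -9) -> (-(-9), -(-6), -(15)) = (9, 6, -15)

Answer: 9 6 -15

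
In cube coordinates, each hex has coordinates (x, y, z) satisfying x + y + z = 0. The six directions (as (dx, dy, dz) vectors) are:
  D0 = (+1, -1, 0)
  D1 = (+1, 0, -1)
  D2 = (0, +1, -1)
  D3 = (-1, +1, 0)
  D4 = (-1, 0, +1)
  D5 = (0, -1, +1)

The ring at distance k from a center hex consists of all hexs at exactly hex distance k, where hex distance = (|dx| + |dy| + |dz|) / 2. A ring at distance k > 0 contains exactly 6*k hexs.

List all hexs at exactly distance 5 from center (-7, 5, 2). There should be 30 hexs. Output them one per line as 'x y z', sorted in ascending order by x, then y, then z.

Walk ring at distance 5 from (-7, 5, 2):
Start at center + D4*5 = (-12, 5, 7)
  hex 0: (-12, 5, 7)
  hex 1: (-11, 4, 7)
  hex 2: (-10, 3, 7)
  hex 3: (-9, 2, 7)
  hex 4: (-8, 1, 7)
  hex 5: (-7, 0, 7)
  hex 6: (-6, 0, 6)
  hex 7: (-5, 0, 5)
  hex 8: (-4, 0, 4)
  hex 9: (-3, 0, 3)
  hex 10: (-2, 0, 2)
  hex 11: (-2, 1, 1)
  hex 12: (-2, 2, 0)
  hex 13: (-2, 3, -1)
  hex 14: (-2, 4, -2)
  hex 15: (-2, 5, -3)
  hex 16: (-3, 6, -3)
  hex 17: (-4, 7, -3)
  hex 18: (-5, 8, -3)
  hex 19: (-6, 9, -3)
  hex 20: (-7, 10, -3)
  hex 21: (-8, 10, -2)
  hex 22: (-9, 10, -1)
  hex 23: (-10, 10, 0)
  hex 24: (-11, 10, 1)
  hex 25: (-12, 10, 2)
  hex 26: (-12, 9, 3)
  hex 27: (-12, 8, 4)
  hex 28: (-12, 7, 5)
  hex 29: (-12, 6, 6)
Sorted: 30 hexes.

Answer: -12 5 7
-12 6 6
-12 7 5
-12 8 4
-12 9 3
-12 10 2
-11 4 7
-11 10 1
-10 3 7
-10 10 0
-9 2 7
-9 10 -1
-8 1 7
-8 10 -2
-7 0 7
-7 10 -3
-6 0 6
-6 9 -3
-5 0 5
-5 8 -3
-4 0 4
-4 7 -3
-3 0 3
-3 6 -3
-2 0 2
-2 1 1
-2 2 0
-2 3 -1
-2 4 -2
-2 5 -3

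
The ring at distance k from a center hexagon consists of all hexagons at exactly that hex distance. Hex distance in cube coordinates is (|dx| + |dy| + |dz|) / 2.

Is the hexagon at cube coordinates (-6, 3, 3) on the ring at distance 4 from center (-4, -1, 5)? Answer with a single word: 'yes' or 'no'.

|px - cx| = |-6 - (-4)| = 2
|py - cy| = |3 - (-1)| = 4
|pz - cz| = |3 - 5| = 2
distance = (2+4+2)/2 = 8/2 = 4
radius = 4; distance == radius -> yes

Answer: yes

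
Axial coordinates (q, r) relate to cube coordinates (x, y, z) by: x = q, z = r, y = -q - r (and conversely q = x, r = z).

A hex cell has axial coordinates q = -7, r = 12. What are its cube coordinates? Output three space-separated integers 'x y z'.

Answer: -7 -5 12

Derivation:
x = q = -7
z = r = 12
y = -x - z = -(-7) - (12) = -5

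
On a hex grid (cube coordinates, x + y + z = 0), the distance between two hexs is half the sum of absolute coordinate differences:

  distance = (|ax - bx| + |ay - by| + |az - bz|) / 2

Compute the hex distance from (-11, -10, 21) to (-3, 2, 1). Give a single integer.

|ax - bx| = |-11 - (-3)| = 8
|ay - by| = |-10 - 2| = 12
|az - bz| = |21 - 1| = 20
distance = (8 + 12 + 20) / 2 = 40 / 2 = 20

Answer: 20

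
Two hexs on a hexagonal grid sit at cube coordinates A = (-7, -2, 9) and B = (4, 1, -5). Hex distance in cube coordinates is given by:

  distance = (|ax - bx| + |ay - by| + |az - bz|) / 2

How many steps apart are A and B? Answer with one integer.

|ax - bx| = |-7 - 4| = 11
|ay - by| = |-2 - 1| = 3
|az - bz| = |9 - (-5)| = 14
distance = (11 + 3 + 14) / 2 = 28 / 2 = 14

Answer: 14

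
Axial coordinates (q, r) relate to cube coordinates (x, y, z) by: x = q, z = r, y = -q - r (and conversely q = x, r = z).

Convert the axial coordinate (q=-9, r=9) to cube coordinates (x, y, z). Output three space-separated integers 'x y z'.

Answer: -9 0 9

Derivation:
x = q = -9
z = r = 9
y = -x - z = -(-9) - (9) = 0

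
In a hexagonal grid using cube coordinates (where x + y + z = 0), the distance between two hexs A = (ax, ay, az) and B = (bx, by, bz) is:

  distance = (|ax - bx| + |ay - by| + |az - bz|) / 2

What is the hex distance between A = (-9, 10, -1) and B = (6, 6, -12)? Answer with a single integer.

|ax - bx| = |-9 - 6| = 15
|ay - by| = |10 - 6| = 4
|az - bz| = |-1 - (-12)| = 11
distance = (15 + 4 + 11) / 2 = 30 / 2 = 15

Answer: 15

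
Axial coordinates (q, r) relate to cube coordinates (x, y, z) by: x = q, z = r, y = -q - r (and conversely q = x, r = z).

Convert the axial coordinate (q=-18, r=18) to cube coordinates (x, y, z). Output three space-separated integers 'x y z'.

Answer: -18 0 18

Derivation:
x = q = -18
z = r = 18
y = -x - z = -(-18) - (18) = 0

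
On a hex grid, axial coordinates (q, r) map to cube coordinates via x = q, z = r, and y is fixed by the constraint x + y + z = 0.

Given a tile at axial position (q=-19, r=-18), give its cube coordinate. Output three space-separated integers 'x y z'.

Answer: -19 37 -18

Derivation:
x = q = -19
z = r = -18
y = -x - z = -(-19) - (-18) = 37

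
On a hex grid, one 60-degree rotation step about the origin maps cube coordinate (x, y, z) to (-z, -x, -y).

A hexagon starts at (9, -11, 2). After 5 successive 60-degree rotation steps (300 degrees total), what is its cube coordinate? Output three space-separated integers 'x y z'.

Answer: 11 -2 -9

Derivation:
Start: (9, -11, 2)
Step 1: (9, -11, 2) -> (-(2), -(9), -(-11)) = (-2, -9, 11)
Step 2: (-2, -9, 11) -> (-(11), -(-2), -(-9)) = (-11, 2, 9)
Step 3: (-11, 2, 9) -> (-(9), -(-11), -(2)) = (-9, 11, -2)
Step 4: (-9, 11, -2) -> (-(-2), -(-9), -(11)) = (2, 9, -11)
Step 5: (2, 9, -11) -> (-(-11), -(2), -(9)) = (11, -2, -9)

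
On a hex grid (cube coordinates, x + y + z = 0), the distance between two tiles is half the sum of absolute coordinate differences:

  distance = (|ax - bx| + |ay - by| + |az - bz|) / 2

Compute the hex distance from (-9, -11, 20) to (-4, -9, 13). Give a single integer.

|ax - bx| = |-9 - (-4)| = 5
|ay - by| = |-11 - (-9)| = 2
|az - bz| = |20 - 13| = 7
distance = (5 + 2 + 7) / 2 = 14 / 2 = 7

Answer: 7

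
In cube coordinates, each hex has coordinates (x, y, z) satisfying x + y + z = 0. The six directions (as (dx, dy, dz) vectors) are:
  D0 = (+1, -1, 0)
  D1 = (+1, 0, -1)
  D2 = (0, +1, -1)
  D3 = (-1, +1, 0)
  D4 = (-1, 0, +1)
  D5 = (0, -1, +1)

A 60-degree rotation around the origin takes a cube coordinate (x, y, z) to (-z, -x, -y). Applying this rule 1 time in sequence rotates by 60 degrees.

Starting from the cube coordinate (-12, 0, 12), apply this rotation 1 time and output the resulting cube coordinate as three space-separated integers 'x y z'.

Answer: -12 12 0

Derivation:
Start: (-12, 0, 12)
Step 1: (-12, 0, 12) -> (-(12), -(-12), -(0)) = (-12, 12, 0)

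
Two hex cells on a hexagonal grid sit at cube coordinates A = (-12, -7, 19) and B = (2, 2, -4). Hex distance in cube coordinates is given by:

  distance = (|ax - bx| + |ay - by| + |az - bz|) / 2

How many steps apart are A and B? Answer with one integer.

Answer: 23

Derivation:
|ax - bx| = |-12 - 2| = 14
|ay - by| = |-7 - 2| = 9
|az - bz| = |19 - (-4)| = 23
distance = (14 + 9 + 23) / 2 = 46 / 2 = 23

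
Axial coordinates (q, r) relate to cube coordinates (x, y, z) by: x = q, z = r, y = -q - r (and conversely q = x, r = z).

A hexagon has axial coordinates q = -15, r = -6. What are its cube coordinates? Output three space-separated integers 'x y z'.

x = q = -15
z = r = -6
y = -x - z = -(-15) - (-6) = 21

Answer: -15 21 -6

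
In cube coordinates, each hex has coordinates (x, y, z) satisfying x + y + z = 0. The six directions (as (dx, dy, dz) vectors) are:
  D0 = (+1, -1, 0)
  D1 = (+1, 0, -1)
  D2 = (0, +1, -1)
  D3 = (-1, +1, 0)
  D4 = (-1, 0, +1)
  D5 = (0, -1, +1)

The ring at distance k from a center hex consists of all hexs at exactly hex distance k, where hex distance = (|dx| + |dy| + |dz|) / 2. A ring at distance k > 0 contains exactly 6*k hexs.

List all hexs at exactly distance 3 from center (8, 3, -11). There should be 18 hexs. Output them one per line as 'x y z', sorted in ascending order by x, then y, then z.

Walk ring at distance 3 from (8, 3, -11):
Start at center + D4*3 = (5, 3, -8)
  hex 0: (5, 3, -8)
  hex 1: (6, 2, -8)
  hex 2: (7, 1, -8)
  hex 3: (8, 0, -8)
  hex 4: (9, 0, -9)
  hex 5: (10, 0, -10)
  hex 6: (11, 0, -11)
  hex 7: (11, 1, -12)
  hex 8: (11, 2, -13)
  hex 9: (11, 3, -14)
  hex 10: (10, 4, -14)
  hex 11: (9, 5, -14)
  hex 12: (8, 6, -14)
  hex 13: (7, 6, -13)
  hex 14: (6, 6, -12)
  hex 15: (5, 6, -11)
  hex 16: (5, 5, -10)
  hex 17: (5, 4, -9)
Sorted: 18 hexes.

Answer: 5 3 -8
5 4 -9
5 5 -10
5 6 -11
6 2 -8
6 6 -12
7 1 -8
7 6 -13
8 0 -8
8 6 -14
9 0 -9
9 5 -14
10 0 -10
10 4 -14
11 0 -11
11 1 -12
11 2 -13
11 3 -14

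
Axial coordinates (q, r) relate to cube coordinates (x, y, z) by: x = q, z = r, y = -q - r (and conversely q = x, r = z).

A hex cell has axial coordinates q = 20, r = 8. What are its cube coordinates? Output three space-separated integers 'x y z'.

x = q = 20
z = r = 8
y = -x - z = -(20) - (8) = -28

Answer: 20 -28 8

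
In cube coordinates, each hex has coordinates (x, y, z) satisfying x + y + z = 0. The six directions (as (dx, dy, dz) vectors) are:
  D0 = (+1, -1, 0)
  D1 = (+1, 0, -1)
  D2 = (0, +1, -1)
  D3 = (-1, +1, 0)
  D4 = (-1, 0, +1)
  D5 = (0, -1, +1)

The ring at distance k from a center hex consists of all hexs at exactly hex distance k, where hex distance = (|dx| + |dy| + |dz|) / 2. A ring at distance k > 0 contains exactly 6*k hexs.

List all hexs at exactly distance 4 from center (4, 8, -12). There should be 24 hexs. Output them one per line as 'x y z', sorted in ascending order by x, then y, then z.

Walk ring at distance 4 from (4, 8, -12):
Start at center + D4*4 = (0, 8, -8)
  hex 0: (0, 8, -8)
  hex 1: (1, 7, -8)
  hex 2: (2, 6, -8)
  hex 3: (3, 5, -8)
  hex 4: (4, 4, -8)
  hex 5: (5, 4, -9)
  hex 6: (6, 4, -10)
  hex 7: (7, 4, -11)
  hex 8: (8, 4, -12)
  hex 9: (8, 5, -13)
  hex 10: (8, 6, -14)
  hex 11: (8, 7, -15)
  hex 12: (8, 8, -16)
  hex 13: (7, 9, -16)
  hex 14: (6, 10, -16)
  hex 15: (5, 11, -16)
  hex 16: (4, 12, -16)
  hex 17: (3, 12, -15)
  hex 18: (2, 12, -14)
  hex 19: (1, 12, -13)
  hex 20: (0, 12, -12)
  hex 21: (0, 11, -11)
  hex 22: (0, 10, -10)
  hex 23: (0, 9, -9)
Sorted: 24 hexes.

Answer: 0 8 -8
0 9 -9
0 10 -10
0 11 -11
0 12 -12
1 7 -8
1 12 -13
2 6 -8
2 12 -14
3 5 -8
3 12 -15
4 4 -8
4 12 -16
5 4 -9
5 11 -16
6 4 -10
6 10 -16
7 4 -11
7 9 -16
8 4 -12
8 5 -13
8 6 -14
8 7 -15
8 8 -16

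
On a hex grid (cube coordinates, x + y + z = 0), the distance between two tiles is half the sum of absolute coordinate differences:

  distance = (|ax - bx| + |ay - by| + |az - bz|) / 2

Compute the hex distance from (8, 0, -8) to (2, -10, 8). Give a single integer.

Answer: 16

Derivation:
|ax - bx| = |8 - 2| = 6
|ay - by| = |0 - (-10)| = 10
|az - bz| = |-8 - 8| = 16
distance = (6 + 10 + 16) / 2 = 32 / 2 = 16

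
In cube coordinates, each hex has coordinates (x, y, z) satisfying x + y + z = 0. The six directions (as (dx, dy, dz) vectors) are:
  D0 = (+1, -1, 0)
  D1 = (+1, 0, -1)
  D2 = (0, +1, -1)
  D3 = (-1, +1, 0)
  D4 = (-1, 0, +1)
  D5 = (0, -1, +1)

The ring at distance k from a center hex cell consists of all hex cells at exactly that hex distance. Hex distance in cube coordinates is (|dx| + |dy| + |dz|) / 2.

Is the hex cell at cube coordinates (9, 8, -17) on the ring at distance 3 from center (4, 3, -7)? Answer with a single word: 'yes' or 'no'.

|px - cx| = |9 - 4| = 5
|py - cy| = |8 - 3| = 5
|pz - cz| = |-17 - (-7)| = 10
distance = (5+5+10)/2 = 20/2 = 10
radius = 3; distance != radius -> no

Answer: no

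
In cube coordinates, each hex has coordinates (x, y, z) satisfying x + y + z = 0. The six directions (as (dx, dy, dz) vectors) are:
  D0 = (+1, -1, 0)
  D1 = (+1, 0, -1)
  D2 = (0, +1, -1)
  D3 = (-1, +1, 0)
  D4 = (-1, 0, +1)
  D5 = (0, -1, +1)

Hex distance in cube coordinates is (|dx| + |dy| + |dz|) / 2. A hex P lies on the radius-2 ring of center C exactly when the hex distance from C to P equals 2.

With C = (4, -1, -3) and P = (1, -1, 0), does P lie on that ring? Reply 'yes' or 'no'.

|px - cx| = |1 - 4| = 3
|py - cy| = |-1 - (-1)| = 0
|pz - cz| = |0 - (-3)| = 3
distance = (3+0+3)/2 = 6/2 = 3
radius = 2; distance != radius -> no

Answer: no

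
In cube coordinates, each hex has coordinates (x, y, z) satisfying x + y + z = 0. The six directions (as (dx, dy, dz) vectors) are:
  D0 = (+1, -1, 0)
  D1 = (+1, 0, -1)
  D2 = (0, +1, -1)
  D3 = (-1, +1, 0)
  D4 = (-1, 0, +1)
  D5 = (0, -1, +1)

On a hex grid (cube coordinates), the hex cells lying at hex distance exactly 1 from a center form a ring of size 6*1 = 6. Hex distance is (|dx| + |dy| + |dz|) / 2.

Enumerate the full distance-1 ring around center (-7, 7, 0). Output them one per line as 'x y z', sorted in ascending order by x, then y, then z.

Answer: -8 7 1
-8 8 0
-7 6 1
-7 8 -1
-6 6 0
-6 7 -1

Derivation:
Walk ring at distance 1 from (-7, 7, 0):
Start at center + D4*1 = (-8, 7, 1)
  hex 0: (-8, 7, 1)
  hex 1: (-7, 6, 1)
  hex 2: (-6, 6, 0)
  hex 3: (-6, 7, -1)
  hex 4: (-7, 8, -1)
  hex 5: (-8, 8, 0)
Sorted: 6 hexes.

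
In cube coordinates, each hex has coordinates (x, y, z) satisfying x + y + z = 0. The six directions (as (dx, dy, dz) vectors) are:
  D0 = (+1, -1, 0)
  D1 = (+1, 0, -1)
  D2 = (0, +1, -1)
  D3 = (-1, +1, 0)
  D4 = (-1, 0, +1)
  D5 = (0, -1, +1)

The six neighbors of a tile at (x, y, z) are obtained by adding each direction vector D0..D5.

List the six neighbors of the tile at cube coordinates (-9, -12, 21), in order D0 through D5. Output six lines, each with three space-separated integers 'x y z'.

Center: (-9, -12, 21). Add each direction:
  D0: (-9, -12, 21) + (1, -1, 0) = (-8, -13, 21)
  D1: (-9, -12, 21) + (1, 0, -1) = (-8, -12, 20)
  D2: (-9, -12, 21) + (0, 1, -1) = (-9, -11, 20)
  D3: (-9, -12, 21) + (-1, 1, 0) = (-10, -11, 21)
  D4: (-9, -12, 21) + (-1, 0, 1) = (-10, -12, 22)
  D5: (-9, -12, 21) + (0, -1, 1) = (-9, -13, 22)

Answer: -8 -13 21
-8 -12 20
-9 -11 20
-10 -11 21
-10 -12 22
-9 -13 22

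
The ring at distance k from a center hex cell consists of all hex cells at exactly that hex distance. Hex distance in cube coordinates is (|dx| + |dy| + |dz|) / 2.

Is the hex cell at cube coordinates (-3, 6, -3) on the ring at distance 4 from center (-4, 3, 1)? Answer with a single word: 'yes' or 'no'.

Answer: yes

Derivation:
|px - cx| = |-3 - (-4)| = 1
|py - cy| = |6 - 3| = 3
|pz - cz| = |-3 - 1| = 4
distance = (1+3+4)/2 = 8/2 = 4
radius = 4; distance == radius -> yes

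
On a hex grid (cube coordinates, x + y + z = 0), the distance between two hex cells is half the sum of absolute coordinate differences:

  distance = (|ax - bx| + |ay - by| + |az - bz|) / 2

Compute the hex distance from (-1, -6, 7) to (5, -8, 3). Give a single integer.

Answer: 6

Derivation:
|ax - bx| = |-1 - 5| = 6
|ay - by| = |-6 - (-8)| = 2
|az - bz| = |7 - 3| = 4
distance = (6 + 2 + 4) / 2 = 12 / 2 = 6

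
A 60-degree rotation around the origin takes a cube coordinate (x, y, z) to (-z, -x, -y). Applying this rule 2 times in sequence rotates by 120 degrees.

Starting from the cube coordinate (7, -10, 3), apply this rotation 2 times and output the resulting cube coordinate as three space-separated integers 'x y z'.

Answer: -10 3 7

Derivation:
Start: (7, -10, 3)
Step 1: (7, -10, 3) -> (-(3), -(7), -(-10)) = (-3, -7, 10)
Step 2: (-3, -7, 10) -> (-(10), -(-3), -(-7)) = (-10, 3, 7)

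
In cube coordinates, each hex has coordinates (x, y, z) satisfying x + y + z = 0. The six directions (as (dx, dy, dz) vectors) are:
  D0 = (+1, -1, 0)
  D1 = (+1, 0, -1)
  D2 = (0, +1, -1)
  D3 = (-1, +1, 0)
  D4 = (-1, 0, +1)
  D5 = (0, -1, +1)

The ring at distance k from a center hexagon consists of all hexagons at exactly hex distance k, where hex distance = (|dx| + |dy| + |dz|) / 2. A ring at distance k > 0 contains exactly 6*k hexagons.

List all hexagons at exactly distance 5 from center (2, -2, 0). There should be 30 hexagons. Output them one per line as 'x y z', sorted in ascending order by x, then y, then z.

Walk ring at distance 5 from (2, -2, 0):
Start at center + D4*5 = (-3, -2, 5)
  hex 0: (-3, -2, 5)
  hex 1: (-2, -3, 5)
  hex 2: (-1, -4, 5)
  hex 3: (0, -5, 5)
  hex 4: (1, -6, 5)
  hex 5: (2, -7, 5)
  hex 6: (3, -7, 4)
  hex 7: (4, -7, 3)
  hex 8: (5, -7, 2)
  hex 9: (6, -7, 1)
  hex 10: (7, -7, 0)
  hex 11: (7, -6, -1)
  hex 12: (7, -5, -2)
  hex 13: (7, -4, -3)
  hex 14: (7, -3, -4)
  hex 15: (7, -2, -5)
  hex 16: (6, -1, -5)
  hex 17: (5, 0, -5)
  hex 18: (4, 1, -5)
  hex 19: (3, 2, -5)
  hex 20: (2, 3, -5)
  hex 21: (1, 3, -4)
  hex 22: (0, 3, -3)
  hex 23: (-1, 3, -2)
  hex 24: (-2, 3, -1)
  hex 25: (-3, 3, 0)
  hex 26: (-3, 2, 1)
  hex 27: (-3, 1, 2)
  hex 28: (-3, 0, 3)
  hex 29: (-3, -1, 4)
Sorted: 30 hexes.

Answer: -3 -2 5
-3 -1 4
-3 0 3
-3 1 2
-3 2 1
-3 3 0
-2 -3 5
-2 3 -1
-1 -4 5
-1 3 -2
0 -5 5
0 3 -3
1 -6 5
1 3 -4
2 -7 5
2 3 -5
3 -7 4
3 2 -5
4 -7 3
4 1 -5
5 -7 2
5 0 -5
6 -7 1
6 -1 -5
7 -7 0
7 -6 -1
7 -5 -2
7 -4 -3
7 -3 -4
7 -2 -5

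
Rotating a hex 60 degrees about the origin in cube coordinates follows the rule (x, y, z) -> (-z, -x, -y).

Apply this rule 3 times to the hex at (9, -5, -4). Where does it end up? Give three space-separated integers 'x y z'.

Answer: -9 5 4

Derivation:
Start: (9, -5, -4)
Step 1: (9, -5, -4) -> (-(-4), -(9), -(-5)) = (4, -9, 5)
Step 2: (4, -9, 5) -> (-(5), -(4), -(-9)) = (-5, -4, 9)
Step 3: (-5, -4, 9) -> (-(9), -(-5), -(-4)) = (-9, 5, 4)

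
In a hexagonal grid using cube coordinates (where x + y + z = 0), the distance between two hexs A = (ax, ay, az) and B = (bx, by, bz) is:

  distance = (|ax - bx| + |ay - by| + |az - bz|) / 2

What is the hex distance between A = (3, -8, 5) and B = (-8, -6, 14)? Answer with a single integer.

|ax - bx| = |3 - (-8)| = 11
|ay - by| = |-8 - (-6)| = 2
|az - bz| = |5 - 14| = 9
distance = (11 + 2 + 9) / 2 = 22 / 2 = 11

Answer: 11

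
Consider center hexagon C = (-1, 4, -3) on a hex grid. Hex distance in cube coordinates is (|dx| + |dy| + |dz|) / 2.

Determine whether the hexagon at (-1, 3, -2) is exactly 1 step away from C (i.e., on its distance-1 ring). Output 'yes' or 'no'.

|px - cx| = |-1 - (-1)| = 0
|py - cy| = |3 - 4| = 1
|pz - cz| = |-2 - (-3)| = 1
distance = (0+1+1)/2 = 2/2 = 1
radius = 1; distance == radius -> yes

Answer: yes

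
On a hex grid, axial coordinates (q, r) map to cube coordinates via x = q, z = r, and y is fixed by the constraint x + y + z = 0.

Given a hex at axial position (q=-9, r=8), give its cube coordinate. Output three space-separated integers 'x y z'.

Answer: -9 1 8

Derivation:
x = q = -9
z = r = 8
y = -x - z = -(-9) - (8) = 1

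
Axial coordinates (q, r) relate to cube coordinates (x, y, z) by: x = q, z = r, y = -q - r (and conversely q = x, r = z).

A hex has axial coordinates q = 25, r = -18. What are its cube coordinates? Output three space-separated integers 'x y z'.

Answer: 25 -7 -18

Derivation:
x = q = 25
z = r = -18
y = -x - z = -(25) - (-18) = -7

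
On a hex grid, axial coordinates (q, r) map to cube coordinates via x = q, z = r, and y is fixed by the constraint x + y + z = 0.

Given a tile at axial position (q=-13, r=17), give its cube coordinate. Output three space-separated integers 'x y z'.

x = q = -13
z = r = 17
y = -x - z = -(-13) - (17) = -4

Answer: -13 -4 17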